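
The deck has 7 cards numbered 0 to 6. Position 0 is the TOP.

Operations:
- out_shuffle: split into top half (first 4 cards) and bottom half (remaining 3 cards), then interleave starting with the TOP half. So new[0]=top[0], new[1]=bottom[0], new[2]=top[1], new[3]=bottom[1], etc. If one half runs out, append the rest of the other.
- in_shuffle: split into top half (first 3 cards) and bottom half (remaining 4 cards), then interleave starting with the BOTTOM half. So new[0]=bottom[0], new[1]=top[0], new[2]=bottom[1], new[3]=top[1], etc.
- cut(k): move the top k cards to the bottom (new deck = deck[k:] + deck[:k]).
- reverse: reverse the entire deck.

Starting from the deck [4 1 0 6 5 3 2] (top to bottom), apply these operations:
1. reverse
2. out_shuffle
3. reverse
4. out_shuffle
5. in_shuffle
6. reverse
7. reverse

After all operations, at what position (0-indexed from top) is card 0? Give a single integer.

After op 1 (reverse): [2 3 5 6 0 1 4]
After op 2 (out_shuffle): [2 0 3 1 5 4 6]
After op 3 (reverse): [6 4 5 1 3 0 2]
After op 4 (out_shuffle): [6 3 4 0 5 2 1]
After op 5 (in_shuffle): [0 6 5 3 2 4 1]
After op 6 (reverse): [1 4 2 3 5 6 0]
After op 7 (reverse): [0 6 5 3 2 4 1]
Card 0 is at position 0.

Answer: 0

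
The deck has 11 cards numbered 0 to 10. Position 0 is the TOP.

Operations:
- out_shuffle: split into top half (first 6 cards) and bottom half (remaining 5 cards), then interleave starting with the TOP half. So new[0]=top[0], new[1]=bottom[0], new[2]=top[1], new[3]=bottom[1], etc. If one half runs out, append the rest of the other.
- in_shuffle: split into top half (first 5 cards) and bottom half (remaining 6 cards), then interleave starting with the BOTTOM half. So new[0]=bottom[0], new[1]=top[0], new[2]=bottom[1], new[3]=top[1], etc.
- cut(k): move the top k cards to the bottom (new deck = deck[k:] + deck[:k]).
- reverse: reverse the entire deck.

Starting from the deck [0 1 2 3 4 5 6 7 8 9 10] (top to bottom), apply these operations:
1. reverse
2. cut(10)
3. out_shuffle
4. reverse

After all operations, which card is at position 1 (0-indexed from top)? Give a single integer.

Answer: 1

Derivation:
After op 1 (reverse): [10 9 8 7 6 5 4 3 2 1 0]
After op 2 (cut(10)): [0 10 9 8 7 6 5 4 3 2 1]
After op 3 (out_shuffle): [0 5 10 4 9 3 8 2 7 1 6]
After op 4 (reverse): [6 1 7 2 8 3 9 4 10 5 0]
Position 1: card 1.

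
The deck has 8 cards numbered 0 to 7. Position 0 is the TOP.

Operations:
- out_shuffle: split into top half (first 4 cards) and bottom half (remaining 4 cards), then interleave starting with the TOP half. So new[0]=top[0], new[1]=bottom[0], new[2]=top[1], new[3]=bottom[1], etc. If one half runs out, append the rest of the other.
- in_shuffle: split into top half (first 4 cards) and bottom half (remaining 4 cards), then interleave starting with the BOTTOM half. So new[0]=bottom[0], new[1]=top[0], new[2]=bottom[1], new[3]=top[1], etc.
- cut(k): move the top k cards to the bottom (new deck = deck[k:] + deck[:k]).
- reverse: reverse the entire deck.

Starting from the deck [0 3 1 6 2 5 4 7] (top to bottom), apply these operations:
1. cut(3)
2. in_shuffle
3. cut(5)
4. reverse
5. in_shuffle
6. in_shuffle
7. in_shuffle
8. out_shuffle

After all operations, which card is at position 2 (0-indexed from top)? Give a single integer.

After op 1 (cut(3)): [6 2 5 4 7 0 3 1]
After op 2 (in_shuffle): [7 6 0 2 3 5 1 4]
After op 3 (cut(5)): [5 1 4 7 6 0 2 3]
After op 4 (reverse): [3 2 0 6 7 4 1 5]
After op 5 (in_shuffle): [7 3 4 2 1 0 5 6]
After op 6 (in_shuffle): [1 7 0 3 5 4 6 2]
After op 7 (in_shuffle): [5 1 4 7 6 0 2 3]
After op 8 (out_shuffle): [5 6 1 0 4 2 7 3]
Position 2: card 1.

Answer: 1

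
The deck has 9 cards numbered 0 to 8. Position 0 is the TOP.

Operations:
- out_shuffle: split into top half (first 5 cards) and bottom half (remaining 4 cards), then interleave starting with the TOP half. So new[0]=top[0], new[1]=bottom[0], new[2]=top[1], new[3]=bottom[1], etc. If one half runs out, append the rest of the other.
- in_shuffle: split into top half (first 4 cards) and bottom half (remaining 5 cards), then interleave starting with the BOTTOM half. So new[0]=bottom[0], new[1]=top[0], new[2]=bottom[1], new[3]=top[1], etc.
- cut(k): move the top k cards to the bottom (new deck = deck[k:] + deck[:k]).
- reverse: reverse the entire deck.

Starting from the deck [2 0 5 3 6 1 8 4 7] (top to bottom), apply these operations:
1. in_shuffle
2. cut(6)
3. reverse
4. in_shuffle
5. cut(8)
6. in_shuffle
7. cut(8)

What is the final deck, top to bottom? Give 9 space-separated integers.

After op 1 (in_shuffle): [6 2 1 0 8 5 4 3 7]
After op 2 (cut(6)): [4 3 7 6 2 1 0 8 5]
After op 3 (reverse): [5 8 0 1 2 6 7 3 4]
After op 4 (in_shuffle): [2 5 6 8 7 0 3 1 4]
After op 5 (cut(8)): [4 2 5 6 8 7 0 3 1]
After op 6 (in_shuffle): [8 4 7 2 0 5 3 6 1]
After op 7 (cut(8)): [1 8 4 7 2 0 5 3 6]

Answer: 1 8 4 7 2 0 5 3 6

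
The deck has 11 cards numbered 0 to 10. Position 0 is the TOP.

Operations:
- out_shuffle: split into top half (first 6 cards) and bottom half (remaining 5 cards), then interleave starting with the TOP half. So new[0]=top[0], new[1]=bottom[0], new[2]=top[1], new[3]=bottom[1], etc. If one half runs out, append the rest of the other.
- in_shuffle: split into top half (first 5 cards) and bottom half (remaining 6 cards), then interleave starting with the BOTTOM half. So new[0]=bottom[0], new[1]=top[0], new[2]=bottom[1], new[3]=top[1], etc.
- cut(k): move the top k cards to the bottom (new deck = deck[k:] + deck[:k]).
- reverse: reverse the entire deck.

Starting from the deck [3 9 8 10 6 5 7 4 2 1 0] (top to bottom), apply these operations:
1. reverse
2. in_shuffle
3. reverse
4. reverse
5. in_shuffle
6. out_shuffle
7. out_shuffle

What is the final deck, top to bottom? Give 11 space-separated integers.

After op 1 (reverse): [0 1 2 4 7 5 6 10 8 9 3]
After op 2 (in_shuffle): [5 0 6 1 10 2 8 4 9 7 3]
After op 3 (reverse): [3 7 9 4 8 2 10 1 6 0 5]
After op 4 (reverse): [5 0 6 1 10 2 8 4 9 7 3]
After op 5 (in_shuffle): [2 5 8 0 4 6 9 1 7 10 3]
After op 6 (out_shuffle): [2 9 5 1 8 7 0 10 4 3 6]
After op 7 (out_shuffle): [2 0 9 10 5 4 1 3 8 6 7]

Answer: 2 0 9 10 5 4 1 3 8 6 7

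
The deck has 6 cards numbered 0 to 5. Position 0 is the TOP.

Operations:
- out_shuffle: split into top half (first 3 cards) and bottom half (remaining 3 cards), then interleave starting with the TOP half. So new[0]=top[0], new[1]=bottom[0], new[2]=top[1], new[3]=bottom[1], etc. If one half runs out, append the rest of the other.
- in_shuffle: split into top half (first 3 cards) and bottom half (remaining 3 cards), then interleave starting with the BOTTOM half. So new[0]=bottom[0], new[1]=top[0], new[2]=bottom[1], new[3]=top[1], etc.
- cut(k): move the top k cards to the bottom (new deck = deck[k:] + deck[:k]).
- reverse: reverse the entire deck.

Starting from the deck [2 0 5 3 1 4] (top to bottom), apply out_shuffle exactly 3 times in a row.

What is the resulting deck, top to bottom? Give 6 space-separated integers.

Answer: 2 5 1 0 3 4

Derivation:
After op 1 (out_shuffle): [2 3 0 1 5 4]
After op 2 (out_shuffle): [2 1 3 5 0 4]
After op 3 (out_shuffle): [2 5 1 0 3 4]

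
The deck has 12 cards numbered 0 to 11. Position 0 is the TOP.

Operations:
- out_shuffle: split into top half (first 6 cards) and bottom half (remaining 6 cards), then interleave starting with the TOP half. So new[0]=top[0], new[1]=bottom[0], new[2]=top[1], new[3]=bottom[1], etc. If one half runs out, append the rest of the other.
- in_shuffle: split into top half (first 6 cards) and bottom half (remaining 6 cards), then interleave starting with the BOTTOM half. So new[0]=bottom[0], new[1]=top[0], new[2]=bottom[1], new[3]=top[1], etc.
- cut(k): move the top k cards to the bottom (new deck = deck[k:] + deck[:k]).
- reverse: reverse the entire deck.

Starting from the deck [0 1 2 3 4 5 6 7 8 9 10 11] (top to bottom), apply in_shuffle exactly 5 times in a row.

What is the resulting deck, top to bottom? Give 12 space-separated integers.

Answer: 10 8 6 4 2 0 11 9 7 5 3 1

Derivation:
After op 1 (in_shuffle): [6 0 7 1 8 2 9 3 10 4 11 5]
After op 2 (in_shuffle): [9 6 3 0 10 7 4 1 11 8 5 2]
After op 3 (in_shuffle): [4 9 1 6 11 3 8 0 5 10 2 7]
After op 4 (in_shuffle): [8 4 0 9 5 1 10 6 2 11 7 3]
After op 5 (in_shuffle): [10 8 6 4 2 0 11 9 7 5 3 1]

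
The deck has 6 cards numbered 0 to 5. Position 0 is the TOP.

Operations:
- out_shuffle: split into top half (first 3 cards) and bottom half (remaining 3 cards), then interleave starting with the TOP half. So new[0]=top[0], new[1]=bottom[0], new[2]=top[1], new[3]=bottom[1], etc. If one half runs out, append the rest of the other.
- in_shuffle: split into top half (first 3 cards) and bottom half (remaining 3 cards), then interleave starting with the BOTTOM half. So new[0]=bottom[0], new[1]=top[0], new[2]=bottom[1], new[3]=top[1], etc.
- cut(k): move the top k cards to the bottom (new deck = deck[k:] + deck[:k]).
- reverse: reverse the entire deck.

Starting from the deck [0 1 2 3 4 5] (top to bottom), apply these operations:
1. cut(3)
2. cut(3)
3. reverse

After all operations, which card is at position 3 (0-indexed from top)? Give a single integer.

Answer: 2

Derivation:
After op 1 (cut(3)): [3 4 5 0 1 2]
After op 2 (cut(3)): [0 1 2 3 4 5]
After op 3 (reverse): [5 4 3 2 1 0]
Position 3: card 2.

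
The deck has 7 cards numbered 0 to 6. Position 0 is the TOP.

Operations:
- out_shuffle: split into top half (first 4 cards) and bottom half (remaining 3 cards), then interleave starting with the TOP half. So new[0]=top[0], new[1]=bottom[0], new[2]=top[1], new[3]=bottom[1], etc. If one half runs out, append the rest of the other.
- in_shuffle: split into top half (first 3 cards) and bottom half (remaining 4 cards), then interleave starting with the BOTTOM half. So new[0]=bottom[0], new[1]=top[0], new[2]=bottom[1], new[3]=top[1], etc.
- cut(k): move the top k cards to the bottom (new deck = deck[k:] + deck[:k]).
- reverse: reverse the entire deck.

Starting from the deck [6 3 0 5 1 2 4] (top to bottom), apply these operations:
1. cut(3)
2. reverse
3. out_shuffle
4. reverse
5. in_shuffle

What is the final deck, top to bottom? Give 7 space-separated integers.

After op 1 (cut(3)): [5 1 2 4 6 3 0]
After op 2 (reverse): [0 3 6 4 2 1 5]
After op 3 (out_shuffle): [0 2 3 1 6 5 4]
After op 4 (reverse): [4 5 6 1 3 2 0]
After op 5 (in_shuffle): [1 4 3 5 2 6 0]

Answer: 1 4 3 5 2 6 0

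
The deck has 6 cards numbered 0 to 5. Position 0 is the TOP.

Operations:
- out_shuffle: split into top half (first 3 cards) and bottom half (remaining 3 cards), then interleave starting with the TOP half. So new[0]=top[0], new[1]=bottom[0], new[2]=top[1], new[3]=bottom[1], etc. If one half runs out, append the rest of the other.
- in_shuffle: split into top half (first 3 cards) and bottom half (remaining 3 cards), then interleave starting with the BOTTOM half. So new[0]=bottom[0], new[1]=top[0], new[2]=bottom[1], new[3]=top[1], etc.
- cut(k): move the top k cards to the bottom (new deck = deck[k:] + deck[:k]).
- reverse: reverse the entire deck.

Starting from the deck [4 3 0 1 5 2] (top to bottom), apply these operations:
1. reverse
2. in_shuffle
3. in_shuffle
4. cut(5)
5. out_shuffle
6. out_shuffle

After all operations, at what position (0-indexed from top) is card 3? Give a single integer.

Answer: 0

Derivation:
After op 1 (reverse): [2 5 1 0 3 4]
After op 2 (in_shuffle): [0 2 3 5 4 1]
After op 3 (in_shuffle): [5 0 4 2 1 3]
After op 4 (cut(5)): [3 5 0 4 2 1]
After op 5 (out_shuffle): [3 4 5 2 0 1]
After op 6 (out_shuffle): [3 2 4 0 5 1]
Card 3 is at position 0.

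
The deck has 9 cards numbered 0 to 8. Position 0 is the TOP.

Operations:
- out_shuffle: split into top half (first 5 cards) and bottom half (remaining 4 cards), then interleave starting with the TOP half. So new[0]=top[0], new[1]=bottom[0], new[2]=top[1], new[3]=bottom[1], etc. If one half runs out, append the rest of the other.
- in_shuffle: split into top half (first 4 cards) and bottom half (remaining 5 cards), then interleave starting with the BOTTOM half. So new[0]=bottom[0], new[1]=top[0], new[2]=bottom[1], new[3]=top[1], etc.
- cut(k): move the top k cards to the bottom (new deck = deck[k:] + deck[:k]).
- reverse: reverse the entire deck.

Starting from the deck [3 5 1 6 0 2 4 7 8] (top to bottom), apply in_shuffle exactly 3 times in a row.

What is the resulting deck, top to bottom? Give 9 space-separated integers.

After op 1 (in_shuffle): [0 3 2 5 4 1 7 6 8]
After op 2 (in_shuffle): [4 0 1 3 7 2 6 5 8]
After op 3 (in_shuffle): [7 4 2 0 6 1 5 3 8]

Answer: 7 4 2 0 6 1 5 3 8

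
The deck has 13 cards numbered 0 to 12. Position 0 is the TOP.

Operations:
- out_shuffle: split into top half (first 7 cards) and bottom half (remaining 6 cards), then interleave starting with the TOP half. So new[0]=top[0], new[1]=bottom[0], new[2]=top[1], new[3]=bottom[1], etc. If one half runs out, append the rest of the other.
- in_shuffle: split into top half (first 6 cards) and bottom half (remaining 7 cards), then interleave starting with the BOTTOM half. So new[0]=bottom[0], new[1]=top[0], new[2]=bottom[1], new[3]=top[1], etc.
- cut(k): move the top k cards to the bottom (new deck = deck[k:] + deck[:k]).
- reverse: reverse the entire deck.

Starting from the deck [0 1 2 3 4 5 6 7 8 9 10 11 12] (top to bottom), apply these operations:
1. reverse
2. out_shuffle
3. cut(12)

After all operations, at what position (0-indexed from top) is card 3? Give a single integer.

After op 1 (reverse): [12 11 10 9 8 7 6 5 4 3 2 1 0]
After op 2 (out_shuffle): [12 5 11 4 10 3 9 2 8 1 7 0 6]
After op 3 (cut(12)): [6 12 5 11 4 10 3 9 2 8 1 7 0]
Card 3 is at position 6.

Answer: 6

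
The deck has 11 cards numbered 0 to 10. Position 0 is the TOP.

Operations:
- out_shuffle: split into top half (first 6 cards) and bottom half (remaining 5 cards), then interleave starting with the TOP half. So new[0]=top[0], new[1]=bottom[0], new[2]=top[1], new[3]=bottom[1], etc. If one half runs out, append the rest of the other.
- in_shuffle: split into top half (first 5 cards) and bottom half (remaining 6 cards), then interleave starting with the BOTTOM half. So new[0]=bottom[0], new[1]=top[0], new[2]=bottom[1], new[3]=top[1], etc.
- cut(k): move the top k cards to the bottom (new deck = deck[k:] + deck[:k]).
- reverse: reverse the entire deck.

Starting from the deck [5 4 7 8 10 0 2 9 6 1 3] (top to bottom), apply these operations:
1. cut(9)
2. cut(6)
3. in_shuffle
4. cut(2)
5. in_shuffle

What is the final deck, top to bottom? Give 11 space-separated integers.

After op 1 (cut(9)): [1 3 5 4 7 8 10 0 2 9 6]
After op 2 (cut(6)): [10 0 2 9 6 1 3 5 4 7 8]
After op 3 (in_shuffle): [1 10 3 0 5 2 4 9 7 6 8]
After op 4 (cut(2)): [3 0 5 2 4 9 7 6 8 1 10]
After op 5 (in_shuffle): [9 3 7 0 6 5 8 2 1 4 10]

Answer: 9 3 7 0 6 5 8 2 1 4 10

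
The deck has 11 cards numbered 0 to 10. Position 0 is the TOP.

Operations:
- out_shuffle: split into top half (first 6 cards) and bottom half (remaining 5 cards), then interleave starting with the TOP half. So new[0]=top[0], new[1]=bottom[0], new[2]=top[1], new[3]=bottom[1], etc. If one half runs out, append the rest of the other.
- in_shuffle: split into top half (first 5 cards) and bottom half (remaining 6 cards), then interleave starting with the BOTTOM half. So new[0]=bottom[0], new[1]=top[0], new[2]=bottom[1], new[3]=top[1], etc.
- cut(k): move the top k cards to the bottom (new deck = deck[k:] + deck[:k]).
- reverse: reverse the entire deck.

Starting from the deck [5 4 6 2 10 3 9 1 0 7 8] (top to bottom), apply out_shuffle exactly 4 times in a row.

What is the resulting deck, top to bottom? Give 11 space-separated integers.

Answer: 5 7 1 3 2 4 8 0 9 10 6

Derivation:
After op 1 (out_shuffle): [5 9 4 1 6 0 2 7 10 8 3]
After op 2 (out_shuffle): [5 2 9 7 4 10 1 8 6 3 0]
After op 3 (out_shuffle): [5 1 2 8 9 6 7 3 4 0 10]
After op 4 (out_shuffle): [5 7 1 3 2 4 8 0 9 10 6]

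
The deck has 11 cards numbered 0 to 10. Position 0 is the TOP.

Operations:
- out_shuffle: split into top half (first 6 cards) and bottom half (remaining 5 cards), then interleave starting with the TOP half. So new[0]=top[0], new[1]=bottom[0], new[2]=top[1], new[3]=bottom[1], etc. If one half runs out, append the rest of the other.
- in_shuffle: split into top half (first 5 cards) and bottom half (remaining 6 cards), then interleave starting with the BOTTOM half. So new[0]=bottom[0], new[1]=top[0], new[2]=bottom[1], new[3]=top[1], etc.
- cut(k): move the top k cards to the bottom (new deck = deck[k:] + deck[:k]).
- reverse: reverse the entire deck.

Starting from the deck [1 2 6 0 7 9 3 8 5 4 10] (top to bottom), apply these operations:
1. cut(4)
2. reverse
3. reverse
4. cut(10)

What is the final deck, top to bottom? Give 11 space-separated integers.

After op 1 (cut(4)): [7 9 3 8 5 4 10 1 2 6 0]
After op 2 (reverse): [0 6 2 1 10 4 5 8 3 9 7]
After op 3 (reverse): [7 9 3 8 5 4 10 1 2 6 0]
After op 4 (cut(10)): [0 7 9 3 8 5 4 10 1 2 6]

Answer: 0 7 9 3 8 5 4 10 1 2 6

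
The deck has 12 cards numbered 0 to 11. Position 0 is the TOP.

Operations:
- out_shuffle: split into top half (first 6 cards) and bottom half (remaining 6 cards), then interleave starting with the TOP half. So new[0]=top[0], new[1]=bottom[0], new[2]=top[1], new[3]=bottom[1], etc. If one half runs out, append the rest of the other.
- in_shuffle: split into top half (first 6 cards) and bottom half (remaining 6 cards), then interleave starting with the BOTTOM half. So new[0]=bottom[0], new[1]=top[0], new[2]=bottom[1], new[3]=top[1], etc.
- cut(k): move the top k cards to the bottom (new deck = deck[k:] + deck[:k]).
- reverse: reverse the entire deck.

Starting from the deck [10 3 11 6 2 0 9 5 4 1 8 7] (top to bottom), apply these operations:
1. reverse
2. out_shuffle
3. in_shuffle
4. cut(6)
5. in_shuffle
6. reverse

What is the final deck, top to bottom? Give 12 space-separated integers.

Answer: 6 8 10 5 1 0 9 11 2 7 3 4

Derivation:
After op 1 (reverse): [7 8 1 4 5 9 0 2 6 11 3 10]
After op 2 (out_shuffle): [7 0 8 2 1 6 4 11 5 3 9 10]
After op 3 (in_shuffle): [4 7 11 0 5 8 3 2 9 1 10 6]
After op 4 (cut(6)): [3 2 9 1 10 6 4 7 11 0 5 8]
After op 5 (in_shuffle): [4 3 7 2 11 9 0 1 5 10 8 6]
After op 6 (reverse): [6 8 10 5 1 0 9 11 2 7 3 4]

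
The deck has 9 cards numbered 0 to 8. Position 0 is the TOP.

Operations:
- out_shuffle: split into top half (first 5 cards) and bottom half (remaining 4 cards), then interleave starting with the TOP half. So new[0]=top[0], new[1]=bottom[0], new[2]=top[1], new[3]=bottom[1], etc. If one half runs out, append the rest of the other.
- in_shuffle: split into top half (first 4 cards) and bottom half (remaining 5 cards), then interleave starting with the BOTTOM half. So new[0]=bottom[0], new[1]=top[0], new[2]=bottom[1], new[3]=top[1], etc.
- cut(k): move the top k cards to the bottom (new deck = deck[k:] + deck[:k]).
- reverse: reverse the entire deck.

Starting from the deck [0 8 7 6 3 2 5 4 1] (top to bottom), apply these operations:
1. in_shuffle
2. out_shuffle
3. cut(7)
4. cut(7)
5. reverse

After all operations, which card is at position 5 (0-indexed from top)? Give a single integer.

Answer: 5

Derivation:
After op 1 (in_shuffle): [3 0 2 8 5 7 4 6 1]
After op 2 (out_shuffle): [3 7 0 4 2 6 8 1 5]
After op 3 (cut(7)): [1 5 3 7 0 4 2 6 8]
After op 4 (cut(7)): [6 8 1 5 3 7 0 4 2]
After op 5 (reverse): [2 4 0 7 3 5 1 8 6]
Position 5: card 5.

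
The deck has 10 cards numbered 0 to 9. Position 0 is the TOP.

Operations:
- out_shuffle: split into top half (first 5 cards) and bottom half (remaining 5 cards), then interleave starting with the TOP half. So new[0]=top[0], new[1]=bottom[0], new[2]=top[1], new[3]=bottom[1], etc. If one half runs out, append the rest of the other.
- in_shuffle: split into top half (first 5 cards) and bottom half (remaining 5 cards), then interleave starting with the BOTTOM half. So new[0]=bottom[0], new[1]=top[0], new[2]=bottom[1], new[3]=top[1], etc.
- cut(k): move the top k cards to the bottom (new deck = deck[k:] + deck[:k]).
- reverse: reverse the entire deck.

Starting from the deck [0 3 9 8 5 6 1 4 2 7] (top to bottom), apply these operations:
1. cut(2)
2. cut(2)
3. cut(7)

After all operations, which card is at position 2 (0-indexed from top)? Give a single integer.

After op 1 (cut(2)): [9 8 5 6 1 4 2 7 0 3]
After op 2 (cut(2)): [5 6 1 4 2 7 0 3 9 8]
After op 3 (cut(7)): [3 9 8 5 6 1 4 2 7 0]
Position 2: card 8.

Answer: 8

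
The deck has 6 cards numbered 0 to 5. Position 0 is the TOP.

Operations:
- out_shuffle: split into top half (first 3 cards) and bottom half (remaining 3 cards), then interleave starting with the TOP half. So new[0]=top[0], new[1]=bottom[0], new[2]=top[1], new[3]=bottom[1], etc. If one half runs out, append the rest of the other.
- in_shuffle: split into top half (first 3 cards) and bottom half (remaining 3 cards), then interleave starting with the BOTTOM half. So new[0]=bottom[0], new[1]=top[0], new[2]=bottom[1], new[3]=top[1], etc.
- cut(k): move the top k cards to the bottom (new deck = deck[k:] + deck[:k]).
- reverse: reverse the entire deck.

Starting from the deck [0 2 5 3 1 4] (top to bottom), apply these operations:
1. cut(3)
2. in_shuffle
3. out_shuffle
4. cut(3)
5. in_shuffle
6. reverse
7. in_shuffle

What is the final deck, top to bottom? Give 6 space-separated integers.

Answer: 1 4 5 3 0 2

Derivation:
After op 1 (cut(3)): [3 1 4 0 2 5]
After op 2 (in_shuffle): [0 3 2 1 5 4]
After op 3 (out_shuffle): [0 1 3 5 2 4]
After op 4 (cut(3)): [5 2 4 0 1 3]
After op 5 (in_shuffle): [0 5 1 2 3 4]
After op 6 (reverse): [4 3 2 1 5 0]
After op 7 (in_shuffle): [1 4 5 3 0 2]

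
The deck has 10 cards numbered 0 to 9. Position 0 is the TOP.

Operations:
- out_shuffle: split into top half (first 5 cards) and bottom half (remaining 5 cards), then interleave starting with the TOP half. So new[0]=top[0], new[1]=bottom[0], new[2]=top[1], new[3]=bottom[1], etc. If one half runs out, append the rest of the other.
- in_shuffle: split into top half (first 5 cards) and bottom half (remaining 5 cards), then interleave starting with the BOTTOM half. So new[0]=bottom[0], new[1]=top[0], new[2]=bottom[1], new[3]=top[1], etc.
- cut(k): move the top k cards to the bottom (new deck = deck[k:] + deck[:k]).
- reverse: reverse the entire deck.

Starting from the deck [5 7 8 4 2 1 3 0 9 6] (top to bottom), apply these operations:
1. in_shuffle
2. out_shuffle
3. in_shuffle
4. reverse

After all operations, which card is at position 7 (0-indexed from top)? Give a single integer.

Answer: 7

Derivation:
After op 1 (in_shuffle): [1 5 3 7 0 8 9 4 6 2]
After op 2 (out_shuffle): [1 8 5 9 3 4 7 6 0 2]
After op 3 (in_shuffle): [4 1 7 8 6 5 0 9 2 3]
After op 4 (reverse): [3 2 9 0 5 6 8 7 1 4]
Position 7: card 7.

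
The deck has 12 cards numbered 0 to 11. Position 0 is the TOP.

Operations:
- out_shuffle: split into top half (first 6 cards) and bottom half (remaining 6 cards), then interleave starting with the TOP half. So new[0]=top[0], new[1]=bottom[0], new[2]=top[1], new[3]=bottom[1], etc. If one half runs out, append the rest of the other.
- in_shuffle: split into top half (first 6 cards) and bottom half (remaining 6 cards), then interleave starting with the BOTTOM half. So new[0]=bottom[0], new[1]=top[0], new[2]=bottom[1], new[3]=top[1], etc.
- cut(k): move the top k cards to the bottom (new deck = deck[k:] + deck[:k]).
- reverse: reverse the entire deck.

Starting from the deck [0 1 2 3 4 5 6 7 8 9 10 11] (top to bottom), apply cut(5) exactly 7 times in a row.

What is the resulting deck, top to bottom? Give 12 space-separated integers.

After op 1 (cut(5)): [5 6 7 8 9 10 11 0 1 2 3 4]
After op 2 (cut(5)): [10 11 0 1 2 3 4 5 6 7 8 9]
After op 3 (cut(5)): [3 4 5 6 7 8 9 10 11 0 1 2]
After op 4 (cut(5)): [8 9 10 11 0 1 2 3 4 5 6 7]
After op 5 (cut(5)): [1 2 3 4 5 6 7 8 9 10 11 0]
After op 6 (cut(5)): [6 7 8 9 10 11 0 1 2 3 4 5]
After op 7 (cut(5)): [11 0 1 2 3 4 5 6 7 8 9 10]

Answer: 11 0 1 2 3 4 5 6 7 8 9 10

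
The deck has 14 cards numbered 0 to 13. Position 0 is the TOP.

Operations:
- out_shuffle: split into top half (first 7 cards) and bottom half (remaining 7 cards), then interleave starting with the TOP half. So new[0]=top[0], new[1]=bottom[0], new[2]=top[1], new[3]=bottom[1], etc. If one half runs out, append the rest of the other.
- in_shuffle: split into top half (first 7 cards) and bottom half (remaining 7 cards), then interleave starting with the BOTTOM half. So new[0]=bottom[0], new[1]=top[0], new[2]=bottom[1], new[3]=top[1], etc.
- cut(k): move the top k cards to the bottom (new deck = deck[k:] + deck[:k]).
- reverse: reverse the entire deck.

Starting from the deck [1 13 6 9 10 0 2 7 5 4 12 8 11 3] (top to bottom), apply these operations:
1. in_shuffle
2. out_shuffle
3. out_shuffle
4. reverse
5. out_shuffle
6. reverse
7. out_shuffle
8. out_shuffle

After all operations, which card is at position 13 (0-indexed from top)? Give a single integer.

After op 1 (in_shuffle): [7 1 5 13 4 6 12 9 8 10 11 0 3 2]
After op 2 (out_shuffle): [7 9 1 8 5 10 13 11 4 0 6 3 12 2]
After op 3 (out_shuffle): [7 11 9 4 1 0 8 6 5 3 10 12 13 2]
After op 4 (reverse): [2 13 12 10 3 5 6 8 0 1 4 9 11 7]
After op 5 (out_shuffle): [2 8 13 0 12 1 10 4 3 9 5 11 6 7]
After op 6 (reverse): [7 6 11 5 9 3 4 10 1 12 0 13 8 2]
After op 7 (out_shuffle): [7 10 6 1 11 12 5 0 9 13 3 8 4 2]
After op 8 (out_shuffle): [7 0 10 9 6 13 1 3 11 8 12 4 5 2]
Position 13: card 2.

Answer: 2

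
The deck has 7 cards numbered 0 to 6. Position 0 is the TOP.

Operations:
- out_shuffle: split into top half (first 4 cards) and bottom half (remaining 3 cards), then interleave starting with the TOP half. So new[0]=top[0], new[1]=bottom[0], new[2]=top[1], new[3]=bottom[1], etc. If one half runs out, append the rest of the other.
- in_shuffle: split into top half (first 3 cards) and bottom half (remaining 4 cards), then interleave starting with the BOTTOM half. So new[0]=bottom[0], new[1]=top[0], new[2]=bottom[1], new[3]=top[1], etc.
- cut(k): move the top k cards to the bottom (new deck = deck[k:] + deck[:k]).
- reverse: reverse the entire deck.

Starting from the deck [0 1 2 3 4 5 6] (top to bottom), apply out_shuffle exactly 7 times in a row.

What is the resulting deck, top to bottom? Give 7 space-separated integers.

Answer: 0 4 1 5 2 6 3

Derivation:
After op 1 (out_shuffle): [0 4 1 5 2 6 3]
After op 2 (out_shuffle): [0 2 4 6 1 3 5]
After op 3 (out_shuffle): [0 1 2 3 4 5 6]
After op 4 (out_shuffle): [0 4 1 5 2 6 3]
After op 5 (out_shuffle): [0 2 4 6 1 3 5]
After op 6 (out_shuffle): [0 1 2 3 4 5 6]
After op 7 (out_shuffle): [0 4 1 5 2 6 3]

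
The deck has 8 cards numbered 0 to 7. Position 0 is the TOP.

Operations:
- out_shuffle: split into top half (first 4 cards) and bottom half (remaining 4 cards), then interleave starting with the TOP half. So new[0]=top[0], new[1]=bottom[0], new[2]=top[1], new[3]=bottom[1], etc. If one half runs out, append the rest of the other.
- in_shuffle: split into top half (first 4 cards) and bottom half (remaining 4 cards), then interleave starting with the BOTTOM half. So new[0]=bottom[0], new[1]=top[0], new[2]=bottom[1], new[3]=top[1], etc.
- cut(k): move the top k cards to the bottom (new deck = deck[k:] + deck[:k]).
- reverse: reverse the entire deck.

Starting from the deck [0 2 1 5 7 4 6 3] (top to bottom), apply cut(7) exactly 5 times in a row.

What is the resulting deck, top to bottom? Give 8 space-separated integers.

Answer: 5 7 4 6 3 0 2 1

Derivation:
After op 1 (cut(7)): [3 0 2 1 5 7 4 6]
After op 2 (cut(7)): [6 3 0 2 1 5 7 4]
After op 3 (cut(7)): [4 6 3 0 2 1 5 7]
After op 4 (cut(7)): [7 4 6 3 0 2 1 5]
After op 5 (cut(7)): [5 7 4 6 3 0 2 1]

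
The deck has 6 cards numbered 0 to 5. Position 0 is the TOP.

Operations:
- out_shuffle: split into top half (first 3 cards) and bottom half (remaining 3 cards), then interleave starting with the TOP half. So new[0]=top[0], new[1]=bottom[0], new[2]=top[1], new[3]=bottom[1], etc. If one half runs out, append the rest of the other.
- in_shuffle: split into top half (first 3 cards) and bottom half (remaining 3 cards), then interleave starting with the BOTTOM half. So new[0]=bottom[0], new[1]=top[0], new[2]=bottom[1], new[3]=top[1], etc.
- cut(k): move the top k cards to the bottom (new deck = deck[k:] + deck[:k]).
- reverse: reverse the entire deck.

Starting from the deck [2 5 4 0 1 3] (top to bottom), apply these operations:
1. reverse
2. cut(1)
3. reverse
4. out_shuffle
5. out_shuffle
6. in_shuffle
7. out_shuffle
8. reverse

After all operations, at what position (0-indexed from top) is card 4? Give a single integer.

After op 1 (reverse): [3 1 0 4 5 2]
After op 2 (cut(1)): [1 0 4 5 2 3]
After op 3 (reverse): [3 2 5 4 0 1]
After op 4 (out_shuffle): [3 4 2 0 5 1]
After op 5 (out_shuffle): [3 0 4 5 2 1]
After op 6 (in_shuffle): [5 3 2 0 1 4]
After op 7 (out_shuffle): [5 0 3 1 2 4]
After op 8 (reverse): [4 2 1 3 0 5]
Card 4 is at position 0.

Answer: 0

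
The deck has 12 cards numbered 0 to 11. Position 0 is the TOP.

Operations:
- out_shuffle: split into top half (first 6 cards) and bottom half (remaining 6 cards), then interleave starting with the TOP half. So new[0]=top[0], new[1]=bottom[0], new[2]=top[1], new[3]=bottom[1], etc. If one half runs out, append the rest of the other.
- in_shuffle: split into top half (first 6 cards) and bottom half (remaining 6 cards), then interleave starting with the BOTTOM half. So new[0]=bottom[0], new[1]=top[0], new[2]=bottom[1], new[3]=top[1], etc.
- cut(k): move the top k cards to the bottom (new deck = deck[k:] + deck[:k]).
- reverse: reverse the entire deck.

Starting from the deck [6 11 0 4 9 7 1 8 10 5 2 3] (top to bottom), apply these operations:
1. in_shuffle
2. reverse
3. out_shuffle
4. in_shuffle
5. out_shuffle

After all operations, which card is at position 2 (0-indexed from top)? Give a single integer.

Answer: 7

Derivation:
After op 1 (in_shuffle): [1 6 8 11 10 0 5 4 2 9 3 7]
After op 2 (reverse): [7 3 9 2 4 5 0 10 11 8 6 1]
After op 3 (out_shuffle): [7 0 3 10 9 11 2 8 4 6 5 1]
After op 4 (in_shuffle): [2 7 8 0 4 3 6 10 5 9 1 11]
After op 5 (out_shuffle): [2 6 7 10 8 5 0 9 4 1 3 11]
Position 2: card 7.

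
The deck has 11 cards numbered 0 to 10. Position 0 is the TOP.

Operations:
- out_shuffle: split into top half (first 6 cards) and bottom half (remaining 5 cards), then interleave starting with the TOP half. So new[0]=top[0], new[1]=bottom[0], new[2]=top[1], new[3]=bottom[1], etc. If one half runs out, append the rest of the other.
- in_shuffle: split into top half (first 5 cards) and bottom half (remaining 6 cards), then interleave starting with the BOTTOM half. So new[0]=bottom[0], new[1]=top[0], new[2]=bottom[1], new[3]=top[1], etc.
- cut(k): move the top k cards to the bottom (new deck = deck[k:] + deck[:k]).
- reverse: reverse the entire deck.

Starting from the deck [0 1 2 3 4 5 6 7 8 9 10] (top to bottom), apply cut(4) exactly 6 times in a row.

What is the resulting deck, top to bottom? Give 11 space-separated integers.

After op 1 (cut(4)): [4 5 6 7 8 9 10 0 1 2 3]
After op 2 (cut(4)): [8 9 10 0 1 2 3 4 5 6 7]
After op 3 (cut(4)): [1 2 3 4 5 6 7 8 9 10 0]
After op 4 (cut(4)): [5 6 7 8 9 10 0 1 2 3 4]
After op 5 (cut(4)): [9 10 0 1 2 3 4 5 6 7 8]
After op 6 (cut(4)): [2 3 4 5 6 7 8 9 10 0 1]

Answer: 2 3 4 5 6 7 8 9 10 0 1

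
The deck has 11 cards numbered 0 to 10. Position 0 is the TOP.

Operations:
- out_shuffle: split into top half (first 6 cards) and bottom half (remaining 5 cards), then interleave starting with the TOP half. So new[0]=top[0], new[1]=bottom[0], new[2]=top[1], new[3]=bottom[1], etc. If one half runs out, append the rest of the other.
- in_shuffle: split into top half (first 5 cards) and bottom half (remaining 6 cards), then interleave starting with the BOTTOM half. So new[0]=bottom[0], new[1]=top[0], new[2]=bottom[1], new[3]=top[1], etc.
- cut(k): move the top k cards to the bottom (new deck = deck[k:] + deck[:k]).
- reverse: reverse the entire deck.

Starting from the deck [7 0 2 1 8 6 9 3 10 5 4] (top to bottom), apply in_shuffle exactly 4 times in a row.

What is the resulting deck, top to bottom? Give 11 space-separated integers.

Answer: 10 9 8 2 7 5 3 6 1 0 4

Derivation:
After op 1 (in_shuffle): [6 7 9 0 3 2 10 1 5 8 4]
After op 2 (in_shuffle): [2 6 10 7 1 9 5 0 8 3 4]
After op 3 (in_shuffle): [9 2 5 6 0 10 8 7 3 1 4]
After op 4 (in_shuffle): [10 9 8 2 7 5 3 6 1 0 4]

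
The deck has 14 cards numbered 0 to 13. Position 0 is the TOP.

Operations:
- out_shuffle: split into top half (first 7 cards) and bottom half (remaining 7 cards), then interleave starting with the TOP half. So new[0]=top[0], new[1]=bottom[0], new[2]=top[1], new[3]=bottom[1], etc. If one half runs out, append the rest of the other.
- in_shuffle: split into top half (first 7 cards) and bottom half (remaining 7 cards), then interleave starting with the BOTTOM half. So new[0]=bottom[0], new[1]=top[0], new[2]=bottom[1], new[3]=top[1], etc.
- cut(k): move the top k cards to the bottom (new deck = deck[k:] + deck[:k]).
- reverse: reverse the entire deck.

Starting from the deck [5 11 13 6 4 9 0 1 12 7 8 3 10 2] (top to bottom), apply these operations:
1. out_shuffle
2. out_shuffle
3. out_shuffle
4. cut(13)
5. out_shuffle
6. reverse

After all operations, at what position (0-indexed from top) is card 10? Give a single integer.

Answer: 1

Derivation:
After op 1 (out_shuffle): [5 1 11 12 13 7 6 8 4 3 9 10 0 2]
After op 2 (out_shuffle): [5 8 1 4 11 3 12 9 13 10 7 0 6 2]
After op 3 (out_shuffle): [5 9 8 13 1 10 4 7 11 0 3 6 12 2]
After op 4 (cut(13)): [2 5 9 8 13 1 10 4 7 11 0 3 6 12]
After op 5 (out_shuffle): [2 4 5 7 9 11 8 0 13 3 1 6 10 12]
After op 6 (reverse): [12 10 6 1 3 13 0 8 11 9 7 5 4 2]
Card 10 is at position 1.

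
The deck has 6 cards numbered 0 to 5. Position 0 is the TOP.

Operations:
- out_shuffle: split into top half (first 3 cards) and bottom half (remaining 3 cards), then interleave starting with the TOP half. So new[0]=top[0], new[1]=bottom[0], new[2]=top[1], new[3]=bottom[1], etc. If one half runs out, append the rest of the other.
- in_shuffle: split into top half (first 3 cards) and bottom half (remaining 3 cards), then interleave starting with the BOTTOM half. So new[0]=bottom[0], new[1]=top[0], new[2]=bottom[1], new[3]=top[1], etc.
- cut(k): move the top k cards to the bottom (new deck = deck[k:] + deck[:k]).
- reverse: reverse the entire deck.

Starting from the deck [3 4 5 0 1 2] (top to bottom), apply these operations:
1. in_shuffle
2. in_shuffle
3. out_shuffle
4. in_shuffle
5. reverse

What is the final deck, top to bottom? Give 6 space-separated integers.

After op 1 (in_shuffle): [0 3 1 4 2 5]
After op 2 (in_shuffle): [4 0 2 3 5 1]
After op 3 (out_shuffle): [4 3 0 5 2 1]
After op 4 (in_shuffle): [5 4 2 3 1 0]
After op 5 (reverse): [0 1 3 2 4 5]

Answer: 0 1 3 2 4 5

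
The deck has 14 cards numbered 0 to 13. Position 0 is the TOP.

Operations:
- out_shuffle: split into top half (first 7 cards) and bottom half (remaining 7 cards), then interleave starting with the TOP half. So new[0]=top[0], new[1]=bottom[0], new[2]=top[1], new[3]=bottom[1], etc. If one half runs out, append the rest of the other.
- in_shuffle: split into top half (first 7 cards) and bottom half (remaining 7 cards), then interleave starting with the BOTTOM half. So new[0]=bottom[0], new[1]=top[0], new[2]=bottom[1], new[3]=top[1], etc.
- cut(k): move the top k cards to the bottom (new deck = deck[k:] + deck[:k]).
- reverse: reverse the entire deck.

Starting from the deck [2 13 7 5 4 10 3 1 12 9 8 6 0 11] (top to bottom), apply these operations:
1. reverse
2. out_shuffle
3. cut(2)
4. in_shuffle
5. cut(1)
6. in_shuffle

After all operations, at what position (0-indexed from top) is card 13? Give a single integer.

Answer: 7

Derivation:
After op 1 (reverse): [11 0 6 8 9 12 1 3 10 4 5 7 13 2]
After op 2 (out_shuffle): [11 3 0 10 6 4 8 5 9 7 12 13 1 2]
After op 3 (cut(2)): [0 10 6 4 8 5 9 7 12 13 1 2 11 3]
After op 4 (in_shuffle): [7 0 12 10 13 6 1 4 2 8 11 5 3 9]
After op 5 (cut(1)): [0 12 10 13 6 1 4 2 8 11 5 3 9 7]
After op 6 (in_shuffle): [2 0 8 12 11 10 5 13 3 6 9 1 7 4]
Card 13 is at position 7.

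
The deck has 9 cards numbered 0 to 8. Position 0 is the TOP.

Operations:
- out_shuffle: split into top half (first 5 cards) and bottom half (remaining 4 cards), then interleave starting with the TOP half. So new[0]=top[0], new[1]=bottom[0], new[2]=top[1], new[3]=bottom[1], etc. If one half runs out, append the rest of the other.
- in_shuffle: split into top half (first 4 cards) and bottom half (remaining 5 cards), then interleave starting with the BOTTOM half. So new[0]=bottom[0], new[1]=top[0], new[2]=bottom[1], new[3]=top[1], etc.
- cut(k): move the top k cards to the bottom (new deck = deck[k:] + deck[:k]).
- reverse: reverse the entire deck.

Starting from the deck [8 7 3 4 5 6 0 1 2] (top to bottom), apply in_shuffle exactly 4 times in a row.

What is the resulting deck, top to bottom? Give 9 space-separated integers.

After op 1 (in_shuffle): [5 8 6 7 0 3 1 4 2]
After op 2 (in_shuffle): [0 5 3 8 1 6 4 7 2]
After op 3 (in_shuffle): [1 0 6 5 4 3 7 8 2]
After op 4 (in_shuffle): [4 1 3 0 7 6 8 5 2]

Answer: 4 1 3 0 7 6 8 5 2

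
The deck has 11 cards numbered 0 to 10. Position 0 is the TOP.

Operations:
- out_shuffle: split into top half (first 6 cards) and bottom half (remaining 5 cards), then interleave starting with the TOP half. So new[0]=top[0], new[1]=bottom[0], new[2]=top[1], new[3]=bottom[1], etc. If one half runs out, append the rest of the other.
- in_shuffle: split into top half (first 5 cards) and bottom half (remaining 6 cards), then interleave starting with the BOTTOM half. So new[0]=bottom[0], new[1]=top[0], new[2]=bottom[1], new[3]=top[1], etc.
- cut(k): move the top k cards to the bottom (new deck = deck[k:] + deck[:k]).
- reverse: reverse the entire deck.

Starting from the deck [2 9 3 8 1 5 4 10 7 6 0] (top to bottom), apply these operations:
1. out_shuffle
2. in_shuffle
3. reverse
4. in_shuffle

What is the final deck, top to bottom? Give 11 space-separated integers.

After op 1 (out_shuffle): [2 4 9 10 3 7 8 6 1 0 5]
After op 2 (in_shuffle): [7 2 8 4 6 9 1 10 0 3 5]
After op 3 (reverse): [5 3 0 10 1 9 6 4 8 2 7]
After op 4 (in_shuffle): [9 5 6 3 4 0 8 10 2 1 7]

Answer: 9 5 6 3 4 0 8 10 2 1 7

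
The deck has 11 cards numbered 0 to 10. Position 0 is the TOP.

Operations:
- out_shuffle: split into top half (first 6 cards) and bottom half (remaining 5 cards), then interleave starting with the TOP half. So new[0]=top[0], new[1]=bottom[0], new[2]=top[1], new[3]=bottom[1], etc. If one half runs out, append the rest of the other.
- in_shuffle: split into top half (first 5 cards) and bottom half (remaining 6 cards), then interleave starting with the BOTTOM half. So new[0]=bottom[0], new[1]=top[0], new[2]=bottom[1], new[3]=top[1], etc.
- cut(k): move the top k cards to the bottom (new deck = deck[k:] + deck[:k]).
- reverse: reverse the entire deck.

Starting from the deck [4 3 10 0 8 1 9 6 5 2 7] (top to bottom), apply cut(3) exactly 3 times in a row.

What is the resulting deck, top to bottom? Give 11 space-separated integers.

Answer: 2 7 4 3 10 0 8 1 9 6 5

Derivation:
After op 1 (cut(3)): [0 8 1 9 6 5 2 7 4 3 10]
After op 2 (cut(3)): [9 6 5 2 7 4 3 10 0 8 1]
After op 3 (cut(3)): [2 7 4 3 10 0 8 1 9 6 5]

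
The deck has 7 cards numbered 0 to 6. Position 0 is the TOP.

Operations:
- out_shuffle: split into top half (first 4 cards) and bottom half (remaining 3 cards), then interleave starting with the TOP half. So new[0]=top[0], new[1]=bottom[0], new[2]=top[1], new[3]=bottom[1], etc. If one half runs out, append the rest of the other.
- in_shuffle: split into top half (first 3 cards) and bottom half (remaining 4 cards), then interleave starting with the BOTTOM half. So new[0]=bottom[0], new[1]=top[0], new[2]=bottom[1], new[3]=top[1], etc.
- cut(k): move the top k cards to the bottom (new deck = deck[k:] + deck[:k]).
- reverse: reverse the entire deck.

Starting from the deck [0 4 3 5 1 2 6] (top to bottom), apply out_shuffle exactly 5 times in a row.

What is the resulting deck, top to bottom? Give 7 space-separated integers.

Answer: 0 3 1 6 4 5 2

Derivation:
After op 1 (out_shuffle): [0 1 4 2 3 6 5]
After op 2 (out_shuffle): [0 3 1 6 4 5 2]
After op 3 (out_shuffle): [0 4 3 5 1 2 6]
After op 4 (out_shuffle): [0 1 4 2 3 6 5]
After op 5 (out_shuffle): [0 3 1 6 4 5 2]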